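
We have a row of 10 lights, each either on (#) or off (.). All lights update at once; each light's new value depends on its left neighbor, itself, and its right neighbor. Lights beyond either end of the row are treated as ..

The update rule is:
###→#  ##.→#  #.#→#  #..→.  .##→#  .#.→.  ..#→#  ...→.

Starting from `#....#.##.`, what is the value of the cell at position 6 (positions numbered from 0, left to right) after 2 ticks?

....#.###.
...#.####.
position 6 holds #

#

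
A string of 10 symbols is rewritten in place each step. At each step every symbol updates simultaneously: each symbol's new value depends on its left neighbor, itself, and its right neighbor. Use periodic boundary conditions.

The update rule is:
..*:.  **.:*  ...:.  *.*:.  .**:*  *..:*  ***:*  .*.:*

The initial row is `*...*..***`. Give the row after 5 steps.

***.**.***

**..**.***
***.**.***
***.**.***  (fixed point — unchanged through step 5)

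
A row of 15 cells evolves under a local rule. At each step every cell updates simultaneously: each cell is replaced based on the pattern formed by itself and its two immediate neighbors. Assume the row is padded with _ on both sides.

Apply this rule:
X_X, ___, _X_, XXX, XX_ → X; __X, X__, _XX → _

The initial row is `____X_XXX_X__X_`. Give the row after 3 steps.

XXX_XX_XXXX__X_
_XXX_XX_XXX__X_
__XXX_XX_XX__X_

__XXX_XX_XX__X_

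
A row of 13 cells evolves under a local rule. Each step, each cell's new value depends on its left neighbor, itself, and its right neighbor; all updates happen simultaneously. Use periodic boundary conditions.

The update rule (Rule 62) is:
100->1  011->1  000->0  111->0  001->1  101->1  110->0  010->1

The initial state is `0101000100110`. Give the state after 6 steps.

1110110100110

1111101111101
0000011000011
1000110100110
1101101111101
0011011000011
1110110100110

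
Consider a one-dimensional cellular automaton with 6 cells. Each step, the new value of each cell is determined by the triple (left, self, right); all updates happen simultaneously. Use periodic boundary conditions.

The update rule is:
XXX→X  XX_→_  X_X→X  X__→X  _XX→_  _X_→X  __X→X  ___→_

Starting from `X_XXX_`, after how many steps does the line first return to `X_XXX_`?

2

XX_X_X
X_XXX_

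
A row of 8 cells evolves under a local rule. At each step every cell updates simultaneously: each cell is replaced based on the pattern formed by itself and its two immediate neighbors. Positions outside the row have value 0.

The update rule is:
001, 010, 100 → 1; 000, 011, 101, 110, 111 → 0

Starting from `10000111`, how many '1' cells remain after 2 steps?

4

11001000
00111100
count of 1: 4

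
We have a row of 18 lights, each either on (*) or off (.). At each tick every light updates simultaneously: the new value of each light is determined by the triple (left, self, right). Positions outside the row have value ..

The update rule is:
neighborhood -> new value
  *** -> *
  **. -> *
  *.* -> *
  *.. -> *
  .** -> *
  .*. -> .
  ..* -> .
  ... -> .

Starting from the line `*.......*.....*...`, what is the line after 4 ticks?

.*.......*.....*..
..*.......*.....*.
...*.......*.....*
....*.......*.....

....*.......*.....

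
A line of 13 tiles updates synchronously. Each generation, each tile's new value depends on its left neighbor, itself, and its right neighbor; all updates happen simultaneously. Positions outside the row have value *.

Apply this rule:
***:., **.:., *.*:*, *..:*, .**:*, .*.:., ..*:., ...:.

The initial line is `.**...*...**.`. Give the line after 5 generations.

**.*...*..*.*
..*.*...*..**
*..*.*...*.*.
.*..*.*...*.*
*.*..*.*...**

*.*..*.*...**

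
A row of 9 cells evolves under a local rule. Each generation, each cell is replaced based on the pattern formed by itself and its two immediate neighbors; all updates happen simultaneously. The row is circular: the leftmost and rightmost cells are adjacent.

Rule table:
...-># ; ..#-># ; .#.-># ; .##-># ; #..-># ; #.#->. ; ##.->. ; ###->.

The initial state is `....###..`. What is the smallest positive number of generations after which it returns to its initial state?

generation 1: #####..##
generation 2: .....###.
generation 3: ######..#
generation 4: ......###
generation 5: #######..
generation 6: #......##
generation 7: .#######.
generation 8: ##......#
generation 9: ..#######
generation 10: ###......
generation 11: #..######
generation 12: .###.....
generation 13: ##..#####
generation 14: ..###....
generation 15: ###..####
generation 16: ...###...
generation 17: ####..###
generation 18: ....###..

18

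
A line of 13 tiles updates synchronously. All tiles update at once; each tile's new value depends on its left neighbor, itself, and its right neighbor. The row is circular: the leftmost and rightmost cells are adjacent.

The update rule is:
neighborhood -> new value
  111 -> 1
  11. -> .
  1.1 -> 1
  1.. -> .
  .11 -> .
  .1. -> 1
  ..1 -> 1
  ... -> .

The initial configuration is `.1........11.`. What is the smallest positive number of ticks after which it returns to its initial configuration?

tick 1: 11.......1...
tick 2: ........11..1
tick 3: .......1...11
tick 4: ......11..1..
tick 5: .....1...11..
tick 6: ....11..1....
tick 7: ...1...11....
tick 8: ..11..1......
tick 9: .1...11......
tick 10: 11..1........
tick 11: ...11.......1
tick 12: ..1........11
tick 13: .11.......1..
tick 14: 1........11..
tick 15: 1.......1...1
tick 16: .......11..1.
tick 17: ......1...11.
tick 18: .....11..1...
tick 19: ....1...11...
tick 20: ...11..1.....
tick 21: ..1...11.....
tick 22: .11..1.......
tick 23: 1...11.......
tick 24: 1..1........1
tick 25: ..11.......1.
tick 26: .1........11.

26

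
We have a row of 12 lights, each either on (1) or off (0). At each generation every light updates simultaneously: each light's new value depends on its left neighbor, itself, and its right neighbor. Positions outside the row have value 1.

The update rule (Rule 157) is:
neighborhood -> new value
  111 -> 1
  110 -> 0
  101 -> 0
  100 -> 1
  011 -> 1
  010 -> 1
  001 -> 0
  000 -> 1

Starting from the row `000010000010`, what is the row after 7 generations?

generation 1: 111011111010
generation 2: 110011110010
generation 3: 101011101010
generation 4: 001011001010
generation 5: 101010101010
generation 6: 001010101010
generation 7: 101010101010

101010101010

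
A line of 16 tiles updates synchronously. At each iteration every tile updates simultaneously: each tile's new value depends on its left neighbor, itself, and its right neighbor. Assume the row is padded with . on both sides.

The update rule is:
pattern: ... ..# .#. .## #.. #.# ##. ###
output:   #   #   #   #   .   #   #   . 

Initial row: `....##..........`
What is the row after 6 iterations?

iteration 1: ######.#########
iteration 2: #....###.......#
iteration 3: #.####.#.#######
iteration 4: ###..#####.....#
iteration 5: #.#.##...#.#####
iteration 6: ######.#####...#

######.#####...#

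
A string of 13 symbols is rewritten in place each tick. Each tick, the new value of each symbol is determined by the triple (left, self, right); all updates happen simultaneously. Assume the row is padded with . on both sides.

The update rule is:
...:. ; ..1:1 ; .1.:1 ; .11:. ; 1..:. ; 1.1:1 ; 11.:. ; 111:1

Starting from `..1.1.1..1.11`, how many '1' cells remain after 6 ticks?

3

.111111.111..
1.1111.1.1...
11.11.1111...
..1..1.11....
.11.111......
1..1.1.......
count of 1: 3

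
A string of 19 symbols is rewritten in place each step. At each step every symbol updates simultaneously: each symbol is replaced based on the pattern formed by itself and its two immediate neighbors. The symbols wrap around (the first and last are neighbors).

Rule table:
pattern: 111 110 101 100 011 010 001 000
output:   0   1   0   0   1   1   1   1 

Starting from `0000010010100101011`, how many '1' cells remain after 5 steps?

11

0111110110101101011
0100010110101101011
0101110110101101011
0101010110101101011
0101010110101101011
count of 1: 11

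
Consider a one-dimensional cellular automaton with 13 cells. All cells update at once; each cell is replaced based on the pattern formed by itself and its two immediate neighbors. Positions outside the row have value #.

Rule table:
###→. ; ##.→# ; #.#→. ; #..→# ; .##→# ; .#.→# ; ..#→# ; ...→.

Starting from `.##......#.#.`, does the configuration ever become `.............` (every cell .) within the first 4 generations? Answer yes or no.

generation 1: .###....##.#.
generation 2: .#.##..###.#.
generation 3: .#.#####.#.#.
generation 4: .#.#...#.#.#.
generation 4 is .#.#...#.#.#., still not uniform .

no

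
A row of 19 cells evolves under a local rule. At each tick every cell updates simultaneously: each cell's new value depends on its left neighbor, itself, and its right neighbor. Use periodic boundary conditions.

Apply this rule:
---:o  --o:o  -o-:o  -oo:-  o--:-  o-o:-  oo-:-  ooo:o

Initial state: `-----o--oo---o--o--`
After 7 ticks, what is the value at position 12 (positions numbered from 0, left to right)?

tick 1: oooooo-o---ooo-oo-o
tick 2: ooooo--o-oo-o------
tick 3: -ooo--oo----o-ooooo
tick 4: --o--o---oooo--ooo-
tick 5: ooo-oo-oo-oo--o-o--
tick 6: -o-----------oo-o-o
tick 7: -o-oooooooooo---o-o
position 12 holds o

o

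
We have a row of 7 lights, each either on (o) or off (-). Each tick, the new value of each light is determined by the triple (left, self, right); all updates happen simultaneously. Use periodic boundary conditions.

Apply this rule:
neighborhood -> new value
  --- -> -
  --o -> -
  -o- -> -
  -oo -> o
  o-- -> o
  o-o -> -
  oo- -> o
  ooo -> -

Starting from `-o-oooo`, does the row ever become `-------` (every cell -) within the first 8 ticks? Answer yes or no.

tick 1: ---o--o
tick 2: o---o--
tick 3: -o---o-
tick 4: --o---o
tick 5: o--o---
tick 6: -o--o--
tick 7: --o--o-
tick 8: ---o--o
tick 8 is ---o--o, still not uniform -

no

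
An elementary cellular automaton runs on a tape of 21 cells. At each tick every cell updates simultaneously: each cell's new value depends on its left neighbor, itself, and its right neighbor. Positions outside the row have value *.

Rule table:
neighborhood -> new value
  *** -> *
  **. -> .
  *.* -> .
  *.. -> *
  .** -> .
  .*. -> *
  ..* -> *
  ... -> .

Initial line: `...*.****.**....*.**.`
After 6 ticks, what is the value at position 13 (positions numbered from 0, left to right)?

.

*.**..**....*..**....
....**..*..****..*..*
*..*..*****.**.*****.
.*****.***......***..
..***...*.*....*.*.**
**.*.*.**.**..**.*..*
position 13 holds .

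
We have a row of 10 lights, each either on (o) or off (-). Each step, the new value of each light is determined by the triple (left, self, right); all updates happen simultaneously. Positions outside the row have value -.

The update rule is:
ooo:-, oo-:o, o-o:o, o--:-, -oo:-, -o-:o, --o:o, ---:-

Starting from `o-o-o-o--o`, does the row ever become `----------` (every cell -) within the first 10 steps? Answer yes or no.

no

ooooooo-oo
------oo-o
-----o-ooo
----ooo--o
---o--o-oo
--oo-ooo-o
-o-oo--ooo
ooo-o-o--o
--ooooo-oo
-o----oo-o
step 10 is -o----oo-o, still not uniform -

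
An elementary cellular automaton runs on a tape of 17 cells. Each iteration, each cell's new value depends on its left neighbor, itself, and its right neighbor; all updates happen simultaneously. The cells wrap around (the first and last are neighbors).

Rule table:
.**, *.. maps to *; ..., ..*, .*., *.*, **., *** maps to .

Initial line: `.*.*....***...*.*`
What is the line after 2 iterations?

.....*...*..*....

....*...*..*.....
.....*...*..*....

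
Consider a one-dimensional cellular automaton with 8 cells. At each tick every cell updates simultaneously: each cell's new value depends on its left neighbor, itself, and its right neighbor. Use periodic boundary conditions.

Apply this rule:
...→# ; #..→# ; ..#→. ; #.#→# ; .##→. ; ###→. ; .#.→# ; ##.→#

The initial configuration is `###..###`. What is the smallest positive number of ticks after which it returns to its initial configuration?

tick 1: ..##....
tick 2: #..#####
tick 3: ##......
tick 4: .######.
tick 5: ......##
tick 6: #####..#
tick 7: ....##..
tick 8: ###..###

8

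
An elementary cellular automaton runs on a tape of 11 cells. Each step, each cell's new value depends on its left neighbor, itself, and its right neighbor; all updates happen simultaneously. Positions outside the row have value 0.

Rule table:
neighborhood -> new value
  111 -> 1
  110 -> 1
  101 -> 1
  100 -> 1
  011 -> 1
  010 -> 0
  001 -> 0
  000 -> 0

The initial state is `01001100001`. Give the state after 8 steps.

00101110000
00011111000
00011111100
00011111110
00011111111
00011111111  (fixed point — unchanged through step 8)

00011111111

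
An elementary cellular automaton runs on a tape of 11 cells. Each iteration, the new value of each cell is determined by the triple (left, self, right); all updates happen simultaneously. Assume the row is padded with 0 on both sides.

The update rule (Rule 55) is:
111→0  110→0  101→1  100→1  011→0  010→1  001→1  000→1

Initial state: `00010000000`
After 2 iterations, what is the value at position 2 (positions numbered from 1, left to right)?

0

11111111111
00000000000
position 2 holds 0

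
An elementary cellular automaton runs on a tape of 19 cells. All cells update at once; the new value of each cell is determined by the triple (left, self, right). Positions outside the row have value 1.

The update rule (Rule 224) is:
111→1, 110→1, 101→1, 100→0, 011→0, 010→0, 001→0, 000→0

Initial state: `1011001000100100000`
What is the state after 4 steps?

1101000000000000000
1110000000000000000
1110000000000000000  (fixed point — unchanged through step 4)

1110000000000000000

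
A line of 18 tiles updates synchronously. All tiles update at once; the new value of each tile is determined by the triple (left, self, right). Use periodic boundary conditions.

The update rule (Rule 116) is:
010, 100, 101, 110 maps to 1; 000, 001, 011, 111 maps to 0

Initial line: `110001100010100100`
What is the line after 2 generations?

001100011000011011

generation 1: 011000110011110110
generation 2: 001100011000011011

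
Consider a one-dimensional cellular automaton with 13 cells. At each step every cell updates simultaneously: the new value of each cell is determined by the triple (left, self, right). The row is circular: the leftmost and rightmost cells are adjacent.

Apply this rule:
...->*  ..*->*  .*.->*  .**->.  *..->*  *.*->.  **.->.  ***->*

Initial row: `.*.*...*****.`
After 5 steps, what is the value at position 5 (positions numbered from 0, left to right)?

.

**.****.***.*
*...**...*...
****..*******
***.**.******
**......*****
position 5 holds .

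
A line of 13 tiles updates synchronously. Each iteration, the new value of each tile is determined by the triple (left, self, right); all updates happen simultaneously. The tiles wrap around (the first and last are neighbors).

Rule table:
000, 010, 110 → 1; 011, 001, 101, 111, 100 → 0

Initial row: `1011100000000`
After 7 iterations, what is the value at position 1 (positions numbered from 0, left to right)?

1000101111110
1010100000010
1010101111010
1010100001010
1010101101010
1010100101010
1010100101010
position 1 holds 0

0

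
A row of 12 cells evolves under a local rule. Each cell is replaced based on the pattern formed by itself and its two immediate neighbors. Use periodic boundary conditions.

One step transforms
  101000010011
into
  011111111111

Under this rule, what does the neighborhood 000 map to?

At position 4 the neighborhood is 000; the next row has 1 there.

1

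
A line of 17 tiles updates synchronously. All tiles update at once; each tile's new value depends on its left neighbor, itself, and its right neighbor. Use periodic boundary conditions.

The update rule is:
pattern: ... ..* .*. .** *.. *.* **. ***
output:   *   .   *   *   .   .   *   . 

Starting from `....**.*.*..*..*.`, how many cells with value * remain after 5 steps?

8

***.**.*.*..*..*.
*.*.**.*.*..*..*.
*.*.**.*.*..*..*.  (fixed point — unchanged through step 5)
count of *: 8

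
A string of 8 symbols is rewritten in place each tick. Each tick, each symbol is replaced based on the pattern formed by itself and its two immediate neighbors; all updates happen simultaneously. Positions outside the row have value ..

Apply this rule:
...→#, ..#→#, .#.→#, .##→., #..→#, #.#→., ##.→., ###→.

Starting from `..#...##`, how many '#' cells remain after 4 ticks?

2

######..
......##
######..  (repeats tick 1; period 2)
tick 4: ......##
count of #: 2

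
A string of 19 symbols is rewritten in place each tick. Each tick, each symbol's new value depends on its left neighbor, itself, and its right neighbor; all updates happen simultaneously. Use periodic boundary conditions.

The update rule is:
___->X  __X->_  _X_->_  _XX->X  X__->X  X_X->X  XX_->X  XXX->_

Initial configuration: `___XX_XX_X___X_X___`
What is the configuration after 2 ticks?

_XXX____XXXXX__XX__

tick 1: XX_XXXXXX_XX__X_XXX
tick 2: _XXX____XXXXX__XX__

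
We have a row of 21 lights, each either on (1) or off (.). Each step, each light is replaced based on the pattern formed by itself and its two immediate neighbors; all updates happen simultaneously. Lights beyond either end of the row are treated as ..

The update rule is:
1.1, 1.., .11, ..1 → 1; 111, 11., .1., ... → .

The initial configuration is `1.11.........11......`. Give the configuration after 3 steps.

.11.1.......11.1.....
11.1.1.....11.1.1....
1.1.1.1...11.1.1.1...

1.1.1.1...11.1.1.1...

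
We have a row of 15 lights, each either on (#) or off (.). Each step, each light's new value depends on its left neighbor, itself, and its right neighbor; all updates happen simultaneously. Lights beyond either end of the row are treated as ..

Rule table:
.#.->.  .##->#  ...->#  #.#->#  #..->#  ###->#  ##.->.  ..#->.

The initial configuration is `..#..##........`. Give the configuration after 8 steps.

.#.#####.#.#.#.

step 1: #..#.#.########
step 2: .#..#.########.
step 3: ..#..########.#
step 4: #..#.#######.#.
step 5: .#..#######.#.#
step 6: ..#.######.#.#.
step 7: #..######.#.#.#
step 8: .#.#####.#.#.#.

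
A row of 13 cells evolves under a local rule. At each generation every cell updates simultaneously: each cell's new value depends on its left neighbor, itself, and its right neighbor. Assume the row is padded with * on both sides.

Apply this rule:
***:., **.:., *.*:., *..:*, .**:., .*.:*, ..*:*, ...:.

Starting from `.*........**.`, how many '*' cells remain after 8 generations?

6

.**......*...
...*....***.*
*.***..*.....
.....****...*
*...*....*.*.
.*.***..**.*.
.*....**...*.
.**..*..*.**.
count of *: 6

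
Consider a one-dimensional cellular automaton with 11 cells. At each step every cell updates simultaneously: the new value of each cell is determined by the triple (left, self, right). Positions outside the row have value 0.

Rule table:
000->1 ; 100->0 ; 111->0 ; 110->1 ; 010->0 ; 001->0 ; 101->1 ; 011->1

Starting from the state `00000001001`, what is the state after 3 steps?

00110011001

step 1: 11111100000
step 2: 10000101111
step 3: 00110011001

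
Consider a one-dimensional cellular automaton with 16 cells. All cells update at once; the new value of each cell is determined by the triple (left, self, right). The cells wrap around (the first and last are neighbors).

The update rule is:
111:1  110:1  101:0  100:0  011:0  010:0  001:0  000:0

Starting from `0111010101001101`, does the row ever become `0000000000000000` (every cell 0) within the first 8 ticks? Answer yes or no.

yes

0011000000000100
0001000000000000
0000000000000000
all cells are 0 at tick 3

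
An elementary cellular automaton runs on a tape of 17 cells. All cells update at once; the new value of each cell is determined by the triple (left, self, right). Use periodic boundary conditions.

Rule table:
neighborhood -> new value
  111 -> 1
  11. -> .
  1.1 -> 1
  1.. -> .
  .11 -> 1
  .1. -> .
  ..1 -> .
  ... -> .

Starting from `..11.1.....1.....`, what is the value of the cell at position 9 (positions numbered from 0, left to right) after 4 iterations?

iteration 1: ..1.1............
iteration 2: ...1.............
iteration 3: .................
iteration 4: .................
position 9 holds .

.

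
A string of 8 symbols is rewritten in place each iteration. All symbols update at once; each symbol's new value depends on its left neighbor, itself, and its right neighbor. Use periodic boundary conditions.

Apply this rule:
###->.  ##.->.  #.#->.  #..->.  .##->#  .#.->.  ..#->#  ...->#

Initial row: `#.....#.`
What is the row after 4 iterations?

iteration 1: ..####..
iteration 2: ###....#
iteration 3: ....####
iteration 4: .####...

.####...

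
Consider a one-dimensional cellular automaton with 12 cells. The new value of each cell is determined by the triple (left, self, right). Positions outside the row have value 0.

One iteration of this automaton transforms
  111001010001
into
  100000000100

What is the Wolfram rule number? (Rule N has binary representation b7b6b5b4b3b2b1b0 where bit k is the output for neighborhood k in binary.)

9

position 1: 111 → 0  (bit 7 = 0)
position 2: 110 → 0  (bit 6 = 0)
position 6: 101 → 0  (bit 5 = 0)
position 3: 100 → 0  (bit 4 = 0)
position 0: 011 → 1  (bit 3 = 1)
position 5: 010 → 0  (bit 2 = 0)
position 4: 001 → 0  (bit 1 = 0)
position 9: 000 → 1  (bit 0 = 1)
bits b7..b0 = 00001001 = 9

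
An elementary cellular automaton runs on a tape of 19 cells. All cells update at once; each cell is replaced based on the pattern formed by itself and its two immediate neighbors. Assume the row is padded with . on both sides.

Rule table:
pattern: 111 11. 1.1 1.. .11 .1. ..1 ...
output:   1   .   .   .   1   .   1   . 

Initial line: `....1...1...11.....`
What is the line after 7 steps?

.1...11............

...1...1...11......
..1...1...11.......
.1...1...11........
1...1...11.........
...1...11..........
..1...11...........
.1...11............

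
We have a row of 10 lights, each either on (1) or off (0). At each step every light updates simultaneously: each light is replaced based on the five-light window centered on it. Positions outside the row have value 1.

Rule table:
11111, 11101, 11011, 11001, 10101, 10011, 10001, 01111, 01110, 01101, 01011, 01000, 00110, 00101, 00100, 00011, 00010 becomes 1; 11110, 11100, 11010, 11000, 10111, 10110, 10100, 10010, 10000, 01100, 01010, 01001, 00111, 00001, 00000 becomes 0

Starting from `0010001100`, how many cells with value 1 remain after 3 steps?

1011111011
1101101101
0110110110
count of 1: 6

6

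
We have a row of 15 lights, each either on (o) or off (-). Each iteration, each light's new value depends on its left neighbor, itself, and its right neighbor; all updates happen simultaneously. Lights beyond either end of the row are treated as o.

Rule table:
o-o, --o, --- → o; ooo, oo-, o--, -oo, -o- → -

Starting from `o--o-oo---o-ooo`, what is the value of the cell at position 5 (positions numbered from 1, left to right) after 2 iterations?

-

iteration 1: --o-o---oo-o---
iteration 2: -o-o--oo--o--oo
position 5 holds -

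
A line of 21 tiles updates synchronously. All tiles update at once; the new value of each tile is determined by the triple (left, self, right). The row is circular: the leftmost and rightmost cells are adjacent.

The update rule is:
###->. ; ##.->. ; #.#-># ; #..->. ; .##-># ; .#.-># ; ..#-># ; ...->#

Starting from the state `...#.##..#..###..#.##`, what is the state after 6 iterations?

.#####..##.##...####.
##.....##.##..###....
#..#####.##..##...###
..##....##..##..###..
###..####..##..##...#
....##....##..##..###

....##....##..##..###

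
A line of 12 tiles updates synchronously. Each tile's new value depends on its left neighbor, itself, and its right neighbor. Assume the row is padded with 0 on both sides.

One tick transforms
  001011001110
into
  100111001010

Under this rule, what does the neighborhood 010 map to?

At position 2 the neighborhood is 010; the next row has 0 there.

0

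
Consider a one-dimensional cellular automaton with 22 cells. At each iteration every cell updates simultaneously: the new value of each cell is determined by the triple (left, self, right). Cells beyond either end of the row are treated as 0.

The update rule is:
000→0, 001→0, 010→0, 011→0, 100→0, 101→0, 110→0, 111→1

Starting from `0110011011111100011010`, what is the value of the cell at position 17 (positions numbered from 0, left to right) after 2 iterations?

0000000001111000000000
0000000000110000000000
position 17 holds 0

0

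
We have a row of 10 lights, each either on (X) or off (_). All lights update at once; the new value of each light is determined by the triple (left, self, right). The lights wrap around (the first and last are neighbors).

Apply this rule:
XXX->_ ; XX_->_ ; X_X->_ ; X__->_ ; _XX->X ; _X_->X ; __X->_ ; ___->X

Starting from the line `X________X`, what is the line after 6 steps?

step 1: __XXXXXX_X
step 2: __X______X
step 3: __X_XXXX_X
step 4: __X_X____X
step 5: __X_X_XX_X
step 6: __X_X_X__X

__X_X_X__X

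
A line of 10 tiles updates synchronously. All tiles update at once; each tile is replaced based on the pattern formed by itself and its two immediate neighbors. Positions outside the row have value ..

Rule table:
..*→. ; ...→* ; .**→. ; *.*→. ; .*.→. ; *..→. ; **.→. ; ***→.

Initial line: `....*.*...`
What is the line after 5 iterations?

iteration 1: ***.....**
iteration 2: ....***...
iteration 3: ***.....**  (repeats iteration 1; period 2)
iteration 5: ***.....**

***.....**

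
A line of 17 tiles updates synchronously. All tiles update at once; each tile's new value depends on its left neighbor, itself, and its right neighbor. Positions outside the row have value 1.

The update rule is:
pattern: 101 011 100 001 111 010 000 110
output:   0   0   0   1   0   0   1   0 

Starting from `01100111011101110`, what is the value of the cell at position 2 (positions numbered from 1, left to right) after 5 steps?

0

step 1: 00001000000000000
step 2: 01110011111111111
step 3: 00000100000000000
step 4: 01111001111111111
step 5: 00000010000000000
position 2 holds 0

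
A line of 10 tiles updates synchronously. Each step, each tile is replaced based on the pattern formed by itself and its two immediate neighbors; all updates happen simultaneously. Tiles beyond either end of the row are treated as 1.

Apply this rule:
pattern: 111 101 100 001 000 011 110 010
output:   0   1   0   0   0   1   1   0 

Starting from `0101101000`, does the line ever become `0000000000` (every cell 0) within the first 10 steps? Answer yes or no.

yes

step 1: 1011110000
step 2: 1110010000
step 3: 0010000000
step 4: 0000000000
all cells are 0 at step 4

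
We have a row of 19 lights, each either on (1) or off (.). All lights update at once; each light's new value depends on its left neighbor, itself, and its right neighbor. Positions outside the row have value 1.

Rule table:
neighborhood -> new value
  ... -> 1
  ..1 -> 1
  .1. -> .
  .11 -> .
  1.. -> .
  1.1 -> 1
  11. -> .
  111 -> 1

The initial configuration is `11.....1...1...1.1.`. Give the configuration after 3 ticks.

tick 1: 1..1111..11..11.1.1
tick 2: ..1.11..1...1..1.1.
tick 3: .1.1...1..11..1.1.1

.1.1...1..11..1.1.1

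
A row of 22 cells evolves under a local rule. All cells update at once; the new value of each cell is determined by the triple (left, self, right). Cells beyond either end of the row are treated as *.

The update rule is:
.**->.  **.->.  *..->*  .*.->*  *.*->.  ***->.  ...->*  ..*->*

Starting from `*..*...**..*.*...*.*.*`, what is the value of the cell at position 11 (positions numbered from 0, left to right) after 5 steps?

.******..***.*****.*..
.......**..........***
*******..**********...
.......**..........***  (repeats step 2; period 2)
step 5: *******..**********...
position 11 holds *

*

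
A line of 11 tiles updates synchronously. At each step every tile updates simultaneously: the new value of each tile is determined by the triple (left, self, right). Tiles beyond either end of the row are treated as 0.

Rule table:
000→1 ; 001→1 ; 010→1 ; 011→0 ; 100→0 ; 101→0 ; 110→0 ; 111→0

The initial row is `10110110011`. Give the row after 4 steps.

10000000100
10111111101
10000000001
10111111111

10111111111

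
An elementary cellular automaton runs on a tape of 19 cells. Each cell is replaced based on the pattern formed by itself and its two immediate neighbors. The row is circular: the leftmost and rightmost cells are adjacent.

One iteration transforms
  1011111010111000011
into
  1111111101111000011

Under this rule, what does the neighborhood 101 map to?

1

At position 1 the neighborhood is 101; the next row has 1 there.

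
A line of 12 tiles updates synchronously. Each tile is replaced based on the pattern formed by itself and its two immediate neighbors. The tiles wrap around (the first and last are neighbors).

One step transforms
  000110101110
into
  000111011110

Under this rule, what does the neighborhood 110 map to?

1

At position 4 the neighborhood is 110; the next row has 1 there.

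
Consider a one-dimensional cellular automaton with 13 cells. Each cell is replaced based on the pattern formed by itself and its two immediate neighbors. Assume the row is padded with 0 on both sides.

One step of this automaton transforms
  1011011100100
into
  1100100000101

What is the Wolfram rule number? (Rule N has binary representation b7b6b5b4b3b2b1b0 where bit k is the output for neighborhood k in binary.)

position 6: 111 → 0  (bit 7 = 0)
position 3: 110 → 0  (bit 6 = 0)
position 1: 101 → 1  (bit 5 = 1)
position 8: 100 → 0  (bit 4 = 0)
position 2: 011 → 0  (bit 3 = 0)
position 0: 010 → 1  (bit 2 = 1)
position 9: 001 → 0  (bit 1 = 0)
position 12: 000 → 1  (bit 0 = 1)
bits b7..b0 = 00100101 = 37

37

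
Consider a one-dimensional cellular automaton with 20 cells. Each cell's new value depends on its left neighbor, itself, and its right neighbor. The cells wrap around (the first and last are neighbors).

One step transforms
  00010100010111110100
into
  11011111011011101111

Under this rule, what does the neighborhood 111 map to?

At position 12 the neighborhood is 111; the next row has 1 there.

1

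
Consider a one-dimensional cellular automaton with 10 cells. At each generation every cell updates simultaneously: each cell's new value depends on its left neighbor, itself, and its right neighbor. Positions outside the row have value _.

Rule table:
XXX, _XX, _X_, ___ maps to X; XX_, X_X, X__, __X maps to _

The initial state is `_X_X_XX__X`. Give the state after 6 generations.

_X_X_X_X_X

_X_X_X___X
_X_X_X_X_X
_X_X_X_X_X  (fixed point — unchanged through generation 6)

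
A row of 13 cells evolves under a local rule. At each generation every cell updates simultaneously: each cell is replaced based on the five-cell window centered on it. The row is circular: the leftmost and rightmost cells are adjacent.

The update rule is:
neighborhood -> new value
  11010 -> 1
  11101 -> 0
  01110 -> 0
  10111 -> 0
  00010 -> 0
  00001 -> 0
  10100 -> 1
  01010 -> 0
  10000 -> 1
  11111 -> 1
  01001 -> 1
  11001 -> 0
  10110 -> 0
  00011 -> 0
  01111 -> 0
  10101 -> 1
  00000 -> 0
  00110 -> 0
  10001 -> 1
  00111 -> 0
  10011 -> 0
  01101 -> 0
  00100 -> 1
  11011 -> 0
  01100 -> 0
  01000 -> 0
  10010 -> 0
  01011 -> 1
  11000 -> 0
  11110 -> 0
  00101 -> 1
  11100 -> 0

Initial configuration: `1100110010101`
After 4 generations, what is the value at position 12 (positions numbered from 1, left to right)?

1

0000000010110
1000000011000
1010000000010
1010100000010
position 12 holds 1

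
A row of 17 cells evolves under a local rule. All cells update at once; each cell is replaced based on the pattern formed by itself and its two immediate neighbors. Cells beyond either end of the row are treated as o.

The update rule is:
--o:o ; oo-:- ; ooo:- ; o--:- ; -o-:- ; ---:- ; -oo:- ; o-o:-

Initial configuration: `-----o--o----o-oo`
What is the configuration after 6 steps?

----o--o----o----
---o--o----o----o
--o--o----o----o-
-o--o----o----o--
---o----o----o--o
--o----o----o--o-

--o----o----o--o-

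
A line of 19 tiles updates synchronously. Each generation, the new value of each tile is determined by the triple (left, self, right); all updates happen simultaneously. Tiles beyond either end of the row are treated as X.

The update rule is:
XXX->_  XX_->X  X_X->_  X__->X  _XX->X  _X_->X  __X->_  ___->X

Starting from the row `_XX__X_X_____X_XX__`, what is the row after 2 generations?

_X_X_X_X___X_X_X_X_

_XXX_X_XXXXX_X_XXX_
_X_X_X_X___X_X_X_X_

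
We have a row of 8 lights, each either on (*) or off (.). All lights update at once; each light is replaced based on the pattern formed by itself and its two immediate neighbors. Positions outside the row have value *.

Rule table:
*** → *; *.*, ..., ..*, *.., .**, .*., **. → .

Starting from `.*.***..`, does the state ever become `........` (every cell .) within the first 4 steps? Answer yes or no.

yes

step 1: ....*...
step 2: ........
all cells are . at step 2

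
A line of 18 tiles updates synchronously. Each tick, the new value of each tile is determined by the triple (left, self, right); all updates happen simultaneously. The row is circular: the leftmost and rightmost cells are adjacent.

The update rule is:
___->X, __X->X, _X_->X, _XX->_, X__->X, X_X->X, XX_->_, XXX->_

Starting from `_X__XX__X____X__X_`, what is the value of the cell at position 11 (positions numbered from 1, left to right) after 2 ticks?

_

XXXX__XXXXXXXXXXXX
____XX____________
position 11 holds _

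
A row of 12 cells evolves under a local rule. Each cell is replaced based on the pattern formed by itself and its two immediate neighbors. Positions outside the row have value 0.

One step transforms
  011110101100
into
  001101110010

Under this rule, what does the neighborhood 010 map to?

1

At position 6 the neighborhood is 010; the next row has 1 there.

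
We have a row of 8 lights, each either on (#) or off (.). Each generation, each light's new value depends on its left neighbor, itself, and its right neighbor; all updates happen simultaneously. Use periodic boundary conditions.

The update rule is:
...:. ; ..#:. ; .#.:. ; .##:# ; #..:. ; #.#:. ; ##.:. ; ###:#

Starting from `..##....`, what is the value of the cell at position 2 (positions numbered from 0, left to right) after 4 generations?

.

generation 1: ..#.....
generation 2: ........
generation 3: ........  (fixed point — unchanged through generation 4)
position 2 holds .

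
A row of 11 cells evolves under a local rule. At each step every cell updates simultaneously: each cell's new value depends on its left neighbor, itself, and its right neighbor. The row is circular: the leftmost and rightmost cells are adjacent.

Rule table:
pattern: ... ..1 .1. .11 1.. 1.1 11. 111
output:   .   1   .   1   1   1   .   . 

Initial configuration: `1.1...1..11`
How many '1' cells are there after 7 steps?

7

step 1: .1.1.1.111.
step 2: 1.1.1.11..1
step 3: .1.1.11.111
step 4: 1.1.11.11..
step 5: .1.11.11.11
step 6: 1.11.11.11.
step 7: .11.11.11.1
count of 1: 7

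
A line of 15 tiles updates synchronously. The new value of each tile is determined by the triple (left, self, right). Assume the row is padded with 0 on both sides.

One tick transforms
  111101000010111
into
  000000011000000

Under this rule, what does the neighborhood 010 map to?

0

At position 5 the neighborhood is 010; the next row has 0 there.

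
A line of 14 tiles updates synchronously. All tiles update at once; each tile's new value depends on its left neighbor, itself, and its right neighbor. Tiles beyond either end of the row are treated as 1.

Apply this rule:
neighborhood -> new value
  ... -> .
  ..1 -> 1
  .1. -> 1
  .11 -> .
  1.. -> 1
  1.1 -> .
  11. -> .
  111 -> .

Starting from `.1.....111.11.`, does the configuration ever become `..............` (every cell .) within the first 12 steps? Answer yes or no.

no

.11...1.......
...1.111.....1
1.11....1...1.
....1..111.11.
1..1111.......
.11....1.....1
...1..111...1.
1.1111...1.11.
......1.11....
1....11...1..1
.1..1..1.1111.
.1111111......
step 12 is .1111111......, still not uniform .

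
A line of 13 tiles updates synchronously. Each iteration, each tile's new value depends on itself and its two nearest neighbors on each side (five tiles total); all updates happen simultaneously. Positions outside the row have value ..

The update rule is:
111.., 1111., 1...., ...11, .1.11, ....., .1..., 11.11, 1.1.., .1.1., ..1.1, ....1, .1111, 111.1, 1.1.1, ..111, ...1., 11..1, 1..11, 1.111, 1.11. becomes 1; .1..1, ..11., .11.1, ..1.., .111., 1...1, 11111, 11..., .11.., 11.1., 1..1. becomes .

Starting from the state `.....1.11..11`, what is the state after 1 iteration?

11111111.11..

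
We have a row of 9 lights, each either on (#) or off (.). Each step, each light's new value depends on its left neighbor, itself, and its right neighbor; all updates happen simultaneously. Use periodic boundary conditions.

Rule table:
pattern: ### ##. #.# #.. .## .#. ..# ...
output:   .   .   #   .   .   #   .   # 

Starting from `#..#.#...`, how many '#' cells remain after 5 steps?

step 1: #..###.#.
step 2: #.....###
step 3: ..###....
step 4: #.....###  (repeats step 2; period 2)
step 5: ..###....
count of #: 3

3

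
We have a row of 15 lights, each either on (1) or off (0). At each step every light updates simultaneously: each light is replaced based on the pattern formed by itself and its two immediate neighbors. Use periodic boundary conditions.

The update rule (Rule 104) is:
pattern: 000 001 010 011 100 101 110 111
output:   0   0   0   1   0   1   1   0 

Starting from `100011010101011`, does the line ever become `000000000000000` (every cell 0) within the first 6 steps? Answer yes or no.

100011101010110
000010110101111
000001111011001
000001001111000
000000001001000
000000000000000
all cells are 0 at step 6

yes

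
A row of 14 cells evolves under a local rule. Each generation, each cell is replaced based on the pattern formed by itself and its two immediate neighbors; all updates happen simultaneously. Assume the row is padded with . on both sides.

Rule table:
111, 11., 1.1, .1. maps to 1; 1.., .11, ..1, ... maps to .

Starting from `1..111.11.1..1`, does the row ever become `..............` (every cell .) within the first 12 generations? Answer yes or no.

no

1...111.111..1
1....111.11..1
1.....111.1..1
1......1111..1
1.......111..1
1........11..1
1.........1..1
1.........1..1  (fixed point — unchanged through generation 12)
generation 12 is 1.........1..1, still not uniform .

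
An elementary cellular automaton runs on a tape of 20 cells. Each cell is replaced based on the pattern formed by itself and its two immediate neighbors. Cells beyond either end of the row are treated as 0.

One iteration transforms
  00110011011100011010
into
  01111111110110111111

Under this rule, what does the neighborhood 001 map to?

1

At position 1 the neighborhood is 001; the next row has 1 there.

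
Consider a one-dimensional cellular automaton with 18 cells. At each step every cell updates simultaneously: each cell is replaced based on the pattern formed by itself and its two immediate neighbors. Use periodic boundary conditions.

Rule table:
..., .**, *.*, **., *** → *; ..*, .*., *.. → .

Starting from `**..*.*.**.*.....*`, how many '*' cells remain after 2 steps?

**...*.****..***.*
**.*..*****..*****
count of *: 13

13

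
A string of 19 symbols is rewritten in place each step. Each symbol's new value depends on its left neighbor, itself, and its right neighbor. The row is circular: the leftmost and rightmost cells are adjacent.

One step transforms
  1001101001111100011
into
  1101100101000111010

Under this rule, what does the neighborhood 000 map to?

1

At position 15 the neighborhood is 000; the next row has 1 there.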